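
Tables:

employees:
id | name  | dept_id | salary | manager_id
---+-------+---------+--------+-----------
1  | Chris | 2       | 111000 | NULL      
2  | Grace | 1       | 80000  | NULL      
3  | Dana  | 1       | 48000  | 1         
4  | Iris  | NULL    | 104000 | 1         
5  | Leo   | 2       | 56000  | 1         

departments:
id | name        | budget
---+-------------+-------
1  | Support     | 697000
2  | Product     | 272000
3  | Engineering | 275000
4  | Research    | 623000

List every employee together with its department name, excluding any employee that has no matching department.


INNER JOIN keeps only employees rows whose dept_id matches an id in departments. Walk through each employee:
  - employee 1 (Chris): dept_id=2 -> matches Product
  - employee 2 (Grace): dept_id=1 -> matches Support
  - employee 3 (Dana): dept_id=1 -> matches Support
  - employee 4 (Iris): dept_id=NULL, no match -> dropped
  - employee 5 (Leo): dept_id=2 -> matches Product
So 1 of 5 rows is dropped.

SQL:
SELECT a.name, b.name AS department
FROM employees a
INNER JOIN departments b ON a.dept_id = b.id

Result:
name  | department
------+-----------
Chris | Product   
Grace | Support   
Dana  | Support   
Leo   | Product   


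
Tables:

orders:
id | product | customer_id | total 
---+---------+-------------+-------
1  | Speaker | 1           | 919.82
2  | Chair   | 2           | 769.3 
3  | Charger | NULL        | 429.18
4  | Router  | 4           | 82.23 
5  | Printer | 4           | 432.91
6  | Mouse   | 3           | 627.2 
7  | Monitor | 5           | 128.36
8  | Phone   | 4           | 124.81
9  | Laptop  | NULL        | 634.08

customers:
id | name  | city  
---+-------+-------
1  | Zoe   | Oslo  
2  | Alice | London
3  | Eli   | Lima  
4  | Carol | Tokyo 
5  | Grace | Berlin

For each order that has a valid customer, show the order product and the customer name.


INNER JOIN keeps only orders rows whose customer_id matches an id in customers. Walk through each order:
  - order 1 (Speaker): customer_id=1 -> matches Zoe
  - order 2 (Chair): customer_id=2 -> matches Alice
  - order 3 (Charger): customer_id=NULL, no match -> dropped
  - order 4 (Router): customer_id=4 -> matches Carol
  - order 5 (Printer): customer_id=4 -> matches Carol
  - order 6 (Mouse): customer_id=3 -> matches Eli
  - order 7 (Monitor): customer_id=5 -> matches Grace
  - order 8 (Phone): customer_id=4 -> matches Carol
  - order 9 (Laptop): customer_id=NULL, no match -> dropped
So 2 of 9 rows are dropped.

SQL:
SELECT a.product, b.name AS customer
FROM orders a
INNER JOIN customers b ON a.customer_id = b.id

Result:
product | customer
--------+---------
Speaker | Zoe     
Chair   | Alice   
Router  | Carol   
Printer | Carol   
Mouse   | Eli     
Monitor | Grace   
Phone   | Carol   


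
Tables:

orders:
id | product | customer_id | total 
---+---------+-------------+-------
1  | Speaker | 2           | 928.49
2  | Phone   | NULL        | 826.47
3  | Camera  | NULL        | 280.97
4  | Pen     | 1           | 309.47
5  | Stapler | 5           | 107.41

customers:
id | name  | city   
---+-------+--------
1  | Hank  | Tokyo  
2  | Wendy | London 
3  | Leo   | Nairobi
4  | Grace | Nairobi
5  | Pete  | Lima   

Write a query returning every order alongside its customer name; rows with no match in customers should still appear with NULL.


LEFT JOIN keeps every row from orders (the left table); where customer_id has no match in customers, the customer columns become NULL. Walk through each order:
  - order 1 (Speaker): customer_id=2 -> matches Wendy
  - order 2 (Phone): customer_id=NULL, no match -> kept with NULL
  - order 3 (Camera): customer_id=NULL, no match -> kept with NULL
  - order 4 (Pen): customer_id=1 -> matches Hank
  - order 5 (Stapler): customer_id=5 -> matches Pete
All 5 rows appear; 2 have NULL customer.

SQL:
SELECT a.product, b.name AS customer
FROM orders a
LEFT JOIN customers b ON a.customer_id = b.id

Result:
product | customer
--------+---------
Speaker | Wendy   
Phone   | NULL    
Camera  | NULL    
Pen     | Hank    
Stapler | Pete    


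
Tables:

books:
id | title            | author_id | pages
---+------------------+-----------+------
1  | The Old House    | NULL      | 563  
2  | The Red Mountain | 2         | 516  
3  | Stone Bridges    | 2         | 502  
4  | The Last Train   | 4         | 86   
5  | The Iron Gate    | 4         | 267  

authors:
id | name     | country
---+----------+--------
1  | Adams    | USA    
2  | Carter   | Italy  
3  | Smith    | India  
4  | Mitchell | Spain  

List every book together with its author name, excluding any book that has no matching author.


INNER JOIN keeps only books rows whose author_id matches an id in authors. Walk through each book:
  - book 1 (The Old House): author_id=NULL, no match -> dropped
  - book 2 (The Red Mountain): author_id=2 -> matches Carter
  - book 3 (Stone Bridges): author_id=2 -> matches Carter
  - book 4 (The Last Train): author_id=4 -> matches Mitchell
  - book 5 (The Iron Gate): author_id=4 -> matches Mitchell
So 1 of 5 rows is dropped.

SQL:
SELECT a.title, b.name AS author
FROM books a
INNER JOIN authors b ON a.author_id = b.id

Result:
title            | author  
-----------------+---------
The Red Mountain | Carter  
Stone Bridges    | Carter  
The Last Train   | Mitchell
The Iron Gate    | Mitchell


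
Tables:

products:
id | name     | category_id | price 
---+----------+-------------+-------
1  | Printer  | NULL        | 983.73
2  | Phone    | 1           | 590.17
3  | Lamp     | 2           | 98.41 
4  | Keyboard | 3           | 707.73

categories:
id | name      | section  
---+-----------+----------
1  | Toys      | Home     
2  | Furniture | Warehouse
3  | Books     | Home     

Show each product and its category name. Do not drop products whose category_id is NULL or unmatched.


LEFT JOIN keeps every row from products (the left table); where category_id has no match in categories, the category columns become NULL. Walk through each product:
  - product 1 (Printer): category_id=NULL, no match -> kept with NULL
  - product 2 (Phone): category_id=1 -> matches Toys
  - product 3 (Lamp): category_id=2 -> matches Furniture
  - product 4 (Keyboard): category_id=3 -> matches Books
All 4 rows appear; 1 has NULL category.

SQL:
SELECT a.name, b.name AS category
FROM products a
LEFT JOIN categories b ON a.category_id = b.id

Result:
name     | category 
---------+----------
Printer  | NULL     
Phone    | Toys     
Lamp     | Furniture
Keyboard | Books    


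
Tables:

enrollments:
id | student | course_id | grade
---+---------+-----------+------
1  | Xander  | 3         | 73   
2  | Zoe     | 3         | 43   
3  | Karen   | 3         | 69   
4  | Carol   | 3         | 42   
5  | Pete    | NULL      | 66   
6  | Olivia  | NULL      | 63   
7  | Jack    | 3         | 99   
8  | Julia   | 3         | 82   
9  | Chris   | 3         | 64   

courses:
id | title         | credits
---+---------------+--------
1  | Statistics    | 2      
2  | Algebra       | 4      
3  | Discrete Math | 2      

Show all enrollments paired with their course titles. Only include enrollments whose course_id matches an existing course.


INNER JOIN keeps only enrollments rows whose course_id matches an id in courses. Walk through each enrollment:
  - enrollment 1 (Xander): course_id=3 -> matches Discrete Math
  - enrollment 2 (Zoe): course_id=3 -> matches Discrete Math
  - enrollment 3 (Karen): course_id=3 -> matches Discrete Math
  - enrollment 4 (Carol): course_id=3 -> matches Discrete Math
  - enrollment 5 (Pete): course_id=NULL, no match -> dropped
  - enrollment 6 (Olivia): course_id=NULL, no match -> dropped
  - enrollment 7 (Jack): course_id=3 -> matches Discrete Math
  - enrollment 8 (Julia): course_id=3 -> matches Discrete Math
  - enrollment 9 (Chris): course_id=3 -> matches Discrete Math
So 2 of 9 rows are dropped.

SQL:
SELECT a.student, b.title AS course
FROM enrollments a
INNER JOIN courses b ON a.course_id = b.id

Result:
student | course       
--------+--------------
Xander  | Discrete Math
Zoe     | Discrete Math
Karen   | Discrete Math
Carol   | Discrete Math
Jack    | Discrete Math
Julia   | Discrete Math
Chris   | Discrete Math


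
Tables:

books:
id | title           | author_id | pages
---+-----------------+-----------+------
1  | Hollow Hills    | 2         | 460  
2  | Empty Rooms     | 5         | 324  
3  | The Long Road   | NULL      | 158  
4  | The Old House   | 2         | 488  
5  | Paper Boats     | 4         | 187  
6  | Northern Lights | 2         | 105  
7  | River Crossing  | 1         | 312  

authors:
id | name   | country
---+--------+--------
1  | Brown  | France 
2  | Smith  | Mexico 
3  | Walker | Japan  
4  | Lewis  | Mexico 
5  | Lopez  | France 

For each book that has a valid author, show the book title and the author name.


INNER JOIN keeps only books rows whose author_id matches an id in authors. Walk through each book:
  - book 1 (Hollow Hills): author_id=2 -> matches Smith
  - book 2 (Empty Rooms): author_id=5 -> matches Lopez
  - book 3 (The Long Road): author_id=NULL, no match -> dropped
  - book 4 (The Old House): author_id=2 -> matches Smith
  - book 5 (Paper Boats): author_id=4 -> matches Lewis
  - book 6 (Northern Lights): author_id=2 -> matches Smith
  - book 7 (River Crossing): author_id=1 -> matches Brown
So 1 of 7 rows is dropped.

SQL:
SELECT a.title, b.name AS author
FROM books a
INNER JOIN authors b ON a.author_id = b.id

Result:
title           | author
----------------+-------
Hollow Hills    | Smith 
Empty Rooms     | Lopez 
The Old House   | Smith 
Paper Boats     | Lewis 
Northern Lights | Smith 
River Crossing  | Brown 


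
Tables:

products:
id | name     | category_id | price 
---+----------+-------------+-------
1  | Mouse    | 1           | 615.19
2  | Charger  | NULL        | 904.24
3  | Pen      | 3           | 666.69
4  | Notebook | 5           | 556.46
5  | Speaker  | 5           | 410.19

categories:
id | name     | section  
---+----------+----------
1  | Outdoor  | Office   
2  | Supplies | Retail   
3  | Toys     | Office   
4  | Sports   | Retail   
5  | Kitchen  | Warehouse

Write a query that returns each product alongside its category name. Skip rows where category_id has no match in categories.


INNER JOIN keeps only products rows whose category_id matches an id in categories. Walk through each product:
  - product 1 (Mouse): category_id=1 -> matches Outdoor
  - product 2 (Charger): category_id=NULL, no match -> dropped
  - product 3 (Pen): category_id=3 -> matches Toys
  - product 4 (Notebook): category_id=5 -> matches Kitchen
  - product 5 (Speaker): category_id=5 -> matches Kitchen
So 1 of 5 rows is dropped.

SQL:
SELECT a.name, b.name AS category
FROM products a
INNER JOIN categories b ON a.category_id = b.id

Result:
name     | category
---------+---------
Mouse    | Outdoor 
Pen      | Toys    
Notebook | Kitchen 
Speaker  | Kitchen 


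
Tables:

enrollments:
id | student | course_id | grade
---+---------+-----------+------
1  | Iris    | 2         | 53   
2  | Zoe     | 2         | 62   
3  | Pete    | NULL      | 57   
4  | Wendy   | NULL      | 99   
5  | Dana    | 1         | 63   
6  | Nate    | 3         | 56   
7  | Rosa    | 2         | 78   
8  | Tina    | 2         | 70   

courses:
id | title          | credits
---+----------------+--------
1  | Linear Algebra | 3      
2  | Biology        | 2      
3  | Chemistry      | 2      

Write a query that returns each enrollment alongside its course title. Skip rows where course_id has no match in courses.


INNER JOIN keeps only enrollments rows whose course_id matches an id in courses. Walk through each enrollment:
  - enrollment 1 (Iris): course_id=2 -> matches Biology
  - enrollment 2 (Zoe): course_id=2 -> matches Biology
  - enrollment 3 (Pete): course_id=NULL, no match -> dropped
  - enrollment 4 (Wendy): course_id=NULL, no match -> dropped
  - enrollment 5 (Dana): course_id=1 -> matches Linear Algebra
  - enrollment 6 (Nate): course_id=3 -> matches Chemistry
  - enrollment 7 (Rosa): course_id=2 -> matches Biology
  - enrollment 8 (Tina): course_id=2 -> matches Biology
So 2 of 8 rows are dropped.

SQL:
SELECT a.student, b.title AS course
FROM enrollments a
INNER JOIN courses b ON a.course_id = b.id

Result:
student | course        
--------+---------------
Iris    | Biology       
Zoe     | Biology       
Dana    | Linear Algebra
Nate    | Chemistry     
Rosa    | Biology       
Tina    | Biology       


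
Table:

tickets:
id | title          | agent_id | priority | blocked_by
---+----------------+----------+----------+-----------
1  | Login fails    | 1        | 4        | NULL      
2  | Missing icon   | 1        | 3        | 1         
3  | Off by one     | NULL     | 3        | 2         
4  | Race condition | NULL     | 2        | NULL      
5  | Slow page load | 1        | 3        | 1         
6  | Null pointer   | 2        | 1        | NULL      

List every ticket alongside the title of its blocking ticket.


This is a self-join: tickets is joined to a second copy of itself, matching each row's blocked_by to another row's id. Use LEFT JOIN so rows with blocked_by=NULL are kept.
  - ticket 1 (Login fails): blocked_by=NULL -> NULL
  - ticket 2 (Missing icon): blocked_by=1 -> Login fails
  - ticket 3 (Off by one): blocked_by=2 -> Missing icon
  - ticket 4 (Race condition): blocked_by=NULL -> NULL
  - ticket 5 (Slow page load): blocked_by=1 -> Login fails
  - ticket 6 (Null pointer): blocked_by=NULL -> NULL

SQL:
SELECT a.title AS item, b.title AS blocked_by
FROM tickets a
LEFT JOIN tickets b ON a.blocked_by = b.id

Result:
item           | blocked_by  
---------------+-------------
Login fails    | NULL        
Missing icon   | Login fails 
Off by one     | Missing icon
Race condition | NULL        
Slow page load | Login fails 
Null pointer   | NULL        


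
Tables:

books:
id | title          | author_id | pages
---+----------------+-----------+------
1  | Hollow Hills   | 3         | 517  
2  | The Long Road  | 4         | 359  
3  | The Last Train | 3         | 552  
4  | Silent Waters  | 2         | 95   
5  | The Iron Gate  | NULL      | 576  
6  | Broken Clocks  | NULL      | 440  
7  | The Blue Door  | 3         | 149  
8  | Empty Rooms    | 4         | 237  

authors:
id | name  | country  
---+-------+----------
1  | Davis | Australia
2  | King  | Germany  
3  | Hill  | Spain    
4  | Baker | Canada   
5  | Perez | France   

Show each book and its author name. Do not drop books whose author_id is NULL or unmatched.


LEFT JOIN keeps every row from books (the left table); where author_id has no match in authors, the author columns become NULL. Walk through each book:
  - book 1 (Hollow Hills): author_id=3 -> matches Hill
  - book 2 (The Long Road): author_id=4 -> matches Baker
  - book 3 (The Last Train): author_id=3 -> matches Hill
  - book 4 (Silent Waters): author_id=2 -> matches King
  - book 5 (The Iron Gate): author_id=NULL, no match -> kept with NULL
  - book 6 (Broken Clocks): author_id=NULL, no match -> kept with NULL
  - book 7 (The Blue Door): author_id=3 -> matches Hill
  - book 8 (Empty Rooms): author_id=4 -> matches Baker
All 8 rows appear; 2 have NULL author.

SQL:
SELECT a.title, b.name AS author
FROM books a
LEFT JOIN authors b ON a.author_id = b.id

Result:
title          | author
---------------+-------
Hollow Hills   | Hill  
The Long Road  | Baker 
The Last Train | Hill  
Silent Waters  | King  
The Iron Gate  | NULL  
Broken Clocks  | NULL  
The Blue Door  | Hill  
Empty Rooms    | Baker 


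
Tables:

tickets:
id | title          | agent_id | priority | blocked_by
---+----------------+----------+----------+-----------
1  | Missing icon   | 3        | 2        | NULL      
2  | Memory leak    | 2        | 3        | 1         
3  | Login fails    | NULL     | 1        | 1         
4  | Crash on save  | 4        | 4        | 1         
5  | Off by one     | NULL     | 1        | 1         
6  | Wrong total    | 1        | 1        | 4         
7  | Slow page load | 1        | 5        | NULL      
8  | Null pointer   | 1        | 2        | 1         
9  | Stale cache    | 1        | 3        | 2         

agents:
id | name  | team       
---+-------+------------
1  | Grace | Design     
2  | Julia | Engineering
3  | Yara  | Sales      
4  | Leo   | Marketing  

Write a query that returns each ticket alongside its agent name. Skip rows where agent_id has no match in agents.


INNER JOIN keeps only tickets rows whose agent_id matches an id in agents. Walk through each ticket:
  - ticket 1 (Missing icon): agent_id=3 -> matches Yara
  - ticket 2 (Memory leak): agent_id=2 -> matches Julia
  - ticket 3 (Login fails): agent_id=NULL, no match -> dropped
  - ticket 4 (Crash on save): agent_id=4 -> matches Leo
  - ticket 5 (Off by one): agent_id=NULL, no match -> dropped
  - ticket 6 (Wrong total): agent_id=1 -> matches Grace
  - ticket 7 (Slow page load): agent_id=1 -> matches Grace
  - ticket 8 (Null pointer): agent_id=1 -> matches Grace
  - ticket 9 (Stale cache): agent_id=1 -> matches Grace
So 2 of 9 rows are dropped.

SQL:
SELECT a.title, b.name AS agent
FROM tickets a
INNER JOIN agents b ON a.agent_id = b.id

Result:
title          | agent
---------------+------
Missing icon   | Yara 
Memory leak    | Julia
Crash on save  | Leo  
Wrong total    | Grace
Slow page load | Grace
Null pointer   | Grace
Stale cache    | Grace


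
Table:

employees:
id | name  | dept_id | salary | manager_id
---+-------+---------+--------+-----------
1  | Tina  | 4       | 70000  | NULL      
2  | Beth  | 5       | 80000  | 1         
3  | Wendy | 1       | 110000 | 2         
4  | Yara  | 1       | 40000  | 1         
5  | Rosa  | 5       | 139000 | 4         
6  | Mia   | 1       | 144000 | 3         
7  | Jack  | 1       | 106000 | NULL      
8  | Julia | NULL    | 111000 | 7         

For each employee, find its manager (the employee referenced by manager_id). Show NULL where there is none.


This is a self-join: employees is joined to a second copy of itself, matching each row's manager_id to another row's id. Use LEFT JOIN so rows with manager_id=NULL are kept.
  - employee 1 (Tina): manager_id=NULL -> NULL
  - employee 2 (Beth): manager_id=1 -> Tina
  - employee 3 (Wendy): manager_id=2 -> Beth
  - employee 4 (Yara): manager_id=1 -> Tina
  - employee 5 (Rosa): manager_id=4 -> Yara
  - employee 6 (Mia): manager_id=3 -> Wendy
  - employee 7 (Jack): manager_id=NULL -> NULL
  - employee 8 (Julia): manager_id=7 -> Jack

SQL:
SELECT a.name AS item, b.name AS manager
FROM employees a
LEFT JOIN employees b ON a.manager_id = b.id

Result:
item  | manager
------+--------
Tina  | NULL   
Beth  | Tina   
Wendy | Beth   
Yara  | Tina   
Rosa  | Yara   
Mia   | Wendy  
Jack  | NULL   
Julia | Jack   


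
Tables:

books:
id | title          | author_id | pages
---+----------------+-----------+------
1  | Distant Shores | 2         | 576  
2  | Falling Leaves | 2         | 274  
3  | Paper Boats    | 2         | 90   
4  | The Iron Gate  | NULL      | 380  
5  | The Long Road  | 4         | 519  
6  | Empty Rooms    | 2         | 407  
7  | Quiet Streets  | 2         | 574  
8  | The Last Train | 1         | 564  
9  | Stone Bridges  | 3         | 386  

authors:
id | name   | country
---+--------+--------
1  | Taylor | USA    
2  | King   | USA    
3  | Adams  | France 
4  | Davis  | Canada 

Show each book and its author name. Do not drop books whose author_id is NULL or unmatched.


LEFT JOIN keeps every row from books (the left table); where author_id has no match in authors, the author columns become NULL. Walk through each book:
  - book 1 (Distant Shores): author_id=2 -> matches King
  - book 2 (Falling Leaves): author_id=2 -> matches King
  - book 3 (Paper Boats): author_id=2 -> matches King
  - book 4 (The Iron Gate): author_id=NULL, no match -> kept with NULL
  - book 5 (The Long Road): author_id=4 -> matches Davis
  - book 6 (Empty Rooms): author_id=2 -> matches King
  - book 7 (Quiet Streets): author_id=2 -> matches King
  - book 8 (The Last Train): author_id=1 -> matches Taylor
  - book 9 (Stone Bridges): author_id=3 -> matches Adams
All 9 rows appear; 1 has NULL author.

SQL:
SELECT a.title, b.name AS author
FROM books a
LEFT JOIN authors b ON a.author_id = b.id

Result:
title          | author
---------------+-------
Distant Shores | King  
Falling Leaves | King  
Paper Boats    | King  
The Iron Gate  | NULL  
The Long Road  | Davis 
Empty Rooms    | King  
Quiet Streets  | King  
The Last Train | Taylor
Stone Bridges  | Adams 


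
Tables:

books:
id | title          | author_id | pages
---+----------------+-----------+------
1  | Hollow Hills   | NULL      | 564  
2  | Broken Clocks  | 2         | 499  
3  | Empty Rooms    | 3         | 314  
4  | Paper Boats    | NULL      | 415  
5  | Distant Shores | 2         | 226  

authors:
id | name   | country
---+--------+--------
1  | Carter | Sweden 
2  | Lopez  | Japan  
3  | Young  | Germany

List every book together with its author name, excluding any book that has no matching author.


INNER JOIN keeps only books rows whose author_id matches an id in authors. Walk through each book:
  - book 1 (Hollow Hills): author_id=NULL, no match -> dropped
  - book 2 (Broken Clocks): author_id=2 -> matches Lopez
  - book 3 (Empty Rooms): author_id=3 -> matches Young
  - book 4 (Paper Boats): author_id=NULL, no match -> dropped
  - book 5 (Distant Shores): author_id=2 -> matches Lopez
So 2 of 5 rows are dropped.

SQL:
SELECT a.title, b.name AS author
FROM books a
INNER JOIN authors b ON a.author_id = b.id

Result:
title          | author
---------------+-------
Broken Clocks  | Lopez 
Empty Rooms    | Young 
Distant Shores | Lopez 


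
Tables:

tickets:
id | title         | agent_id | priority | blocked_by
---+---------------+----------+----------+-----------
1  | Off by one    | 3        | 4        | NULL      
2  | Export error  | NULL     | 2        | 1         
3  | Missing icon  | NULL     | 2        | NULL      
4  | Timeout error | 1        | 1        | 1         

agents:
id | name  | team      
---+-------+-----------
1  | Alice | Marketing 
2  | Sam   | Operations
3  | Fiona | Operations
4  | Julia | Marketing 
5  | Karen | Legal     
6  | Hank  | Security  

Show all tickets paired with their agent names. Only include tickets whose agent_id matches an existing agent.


INNER JOIN keeps only tickets rows whose agent_id matches an id in agents. Walk through each ticket:
  - ticket 1 (Off by one): agent_id=3 -> matches Fiona
  - ticket 2 (Export error): agent_id=NULL, no match -> dropped
  - ticket 3 (Missing icon): agent_id=NULL, no match -> dropped
  - ticket 4 (Timeout error): agent_id=1 -> matches Alice
So 2 of 4 rows are dropped.

SQL:
SELECT a.title, b.name AS agent
FROM tickets a
INNER JOIN agents b ON a.agent_id = b.id

Result:
title         | agent
--------------+------
Off by one    | Fiona
Timeout error | Alice


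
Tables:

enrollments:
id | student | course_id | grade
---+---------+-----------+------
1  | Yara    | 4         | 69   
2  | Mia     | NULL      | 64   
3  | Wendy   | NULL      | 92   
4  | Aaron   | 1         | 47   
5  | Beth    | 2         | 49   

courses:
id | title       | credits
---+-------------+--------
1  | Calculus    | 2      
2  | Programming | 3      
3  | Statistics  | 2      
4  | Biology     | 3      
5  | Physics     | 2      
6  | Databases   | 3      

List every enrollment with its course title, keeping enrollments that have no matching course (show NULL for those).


LEFT JOIN keeps every row from enrollments (the left table); where course_id has no match in courses, the course columns become NULL. Walk through each enrollment:
  - enrollment 1 (Yara): course_id=4 -> matches Biology
  - enrollment 2 (Mia): course_id=NULL, no match -> kept with NULL
  - enrollment 3 (Wendy): course_id=NULL, no match -> kept with NULL
  - enrollment 4 (Aaron): course_id=1 -> matches Calculus
  - enrollment 5 (Beth): course_id=2 -> matches Programming
All 5 rows appear; 2 have NULL course.

SQL:
SELECT a.student, b.title AS course
FROM enrollments a
LEFT JOIN courses b ON a.course_id = b.id

Result:
student | course     
--------+------------
Yara    | Biology    
Mia     | NULL       
Wendy   | NULL       
Aaron   | Calculus   
Beth    | Programming


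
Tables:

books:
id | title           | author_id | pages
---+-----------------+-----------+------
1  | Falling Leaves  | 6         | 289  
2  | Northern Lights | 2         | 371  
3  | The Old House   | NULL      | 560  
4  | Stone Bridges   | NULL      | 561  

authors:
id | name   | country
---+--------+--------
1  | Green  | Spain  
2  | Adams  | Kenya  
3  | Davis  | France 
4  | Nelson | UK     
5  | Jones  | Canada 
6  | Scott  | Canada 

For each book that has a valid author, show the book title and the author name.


INNER JOIN keeps only books rows whose author_id matches an id in authors. Walk through each book:
  - book 1 (Falling Leaves): author_id=6 -> matches Scott
  - book 2 (Northern Lights): author_id=2 -> matches Adams
  - book 3 (The Old House): author_id=NULL, no match -> dropped
  - book 4 (Stone Bridges): author_id=NULL, no match -> dropped
So 2 of 4 rows are dropped.

SQL:
SELECT a.title, b.name AS author
FROM books a
INNER JOIN authors b ON a.author_id = b.id

Result:
title           | author
----------------+-------
Falling Leaves  | Scott 
Northern Lights | Adams 


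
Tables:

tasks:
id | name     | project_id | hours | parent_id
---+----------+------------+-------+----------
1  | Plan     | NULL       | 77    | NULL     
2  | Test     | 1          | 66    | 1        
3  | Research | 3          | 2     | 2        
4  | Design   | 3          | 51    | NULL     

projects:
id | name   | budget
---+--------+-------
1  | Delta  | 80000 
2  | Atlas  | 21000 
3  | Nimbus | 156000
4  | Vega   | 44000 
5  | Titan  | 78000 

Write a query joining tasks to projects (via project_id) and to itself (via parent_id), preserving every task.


Two LEFT JOINs from the same base table tasks: one to projects via project_id, one to tasks itself via parent_id. Both are LEFT so every task is preserved.
Match against projects:
  - task 1 (Plan): project_id=NULL, no match -> kept with NULL
  - task 2 (Test): project_id=1 -> matches Delta
  - task 3 (Research): project_id=3 -> matches Nimbus
  - task 4 (Design): project_id=3 -> matches Nimbus
Match against tasks (self):
  - task 1 (Plan): parent_id=NULL -> NULL
  - task 2 (Test): parent_id=1 -> Plan
  - task 3 (Research): parent_id=2 -> Test
  - task 4 (Design): parent_id=NULL -> NULL

SQL:
SELECT a.name, b.name AS project, c.name AS parent
FROM tasks a
LEFT JOIN projects b ON a.project_id = b.id
LEFT JOIN tasks c ON a.parent_id = c.id

Result:
name     | project | parent
---------+---------+-------
Plan     | NULL    | NULL  
Test     | Delta   | Plan  
Research | Nimbus  | Test  
Design   | Nimbus  | NULL  


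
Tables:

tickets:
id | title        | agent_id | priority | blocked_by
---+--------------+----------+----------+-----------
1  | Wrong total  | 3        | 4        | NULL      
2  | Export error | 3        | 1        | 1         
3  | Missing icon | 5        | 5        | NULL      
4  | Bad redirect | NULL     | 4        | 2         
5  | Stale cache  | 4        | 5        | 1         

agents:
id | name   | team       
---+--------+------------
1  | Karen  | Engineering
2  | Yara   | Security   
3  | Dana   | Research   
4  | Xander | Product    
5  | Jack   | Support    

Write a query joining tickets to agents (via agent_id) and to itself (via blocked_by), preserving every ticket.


Two LEFT JOINs from the same base table tickets: one to agents via agent_id, one to tickets itself via blocked_by. Both are LEFT so every ticket is preserved.
Match against agents:
  - ticket 1 (Wrong total): agent_id=3 -> matches Dana
  - ticket 2 (Export error): agent_id=3 -> matches Dana
  - ticket 3 (Missing icon): agent_id=5 -> matches Jack
  - ticket 4 (Bad redirect): agent_id=NULL, no match -> kept with NULL
  - ticket 5 (Stale cache): agent_id=4 -> matches Xander
Match against tickets (self):
  - ticket 1 (Wrong total): blocked_by=NULL -> NULL
  - ticket 2 (Export error): blocked_by=1 -> Wrong total
  - ticket 3 (Missing icon): blocked_by=NULL -> NULL
  - ticket 4 (Bad redirect): blocked_by=2 -> Export error
  - ticket 5 (Stale cache): blocked_by=1 -> Wrong total

SQL:
SELECT a.title, b.name AS agent, c.title AS blocked_by
FROM tickets a
LEFT JOIN agents b ON a.agent_id = b.id
LEFT JOIN tickets c ON a.blocked_by = c.id

Result:
title        | agent  | blocked_by  
-------------+--------+-------------
Wrong total  | Dana   | NULL        
Export error | Dana   | Wrong total 
Missing icon | Jack   | NULL        
Bad redirect | NULL   | Export error
Stale cache  | Xander | Wrong total 


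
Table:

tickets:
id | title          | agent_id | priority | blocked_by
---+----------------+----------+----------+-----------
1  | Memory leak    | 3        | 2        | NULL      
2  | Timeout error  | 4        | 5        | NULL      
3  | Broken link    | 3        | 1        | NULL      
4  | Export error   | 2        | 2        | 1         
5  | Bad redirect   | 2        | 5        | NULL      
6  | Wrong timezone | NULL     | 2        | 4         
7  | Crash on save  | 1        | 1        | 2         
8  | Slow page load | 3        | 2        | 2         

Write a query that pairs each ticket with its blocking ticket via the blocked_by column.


This is a self-join: tickets is joined to a second copy of itself, matching each row's blocked_by to another row's id. Use LEFT JOIN so rows with blocked_by=NULL are kept.
  - ticket 1 (Memory leak): blocked_by=NULL -> NULL
  - ticket 2 (Timeout error): blocked_by=NULL -> NULL
  - ticket 3 (Broken link): blocked_by=NULL -> NULL
  - ticket 4 (Export error): blocked_by=1 -> Memory leak
  - ticket 5 (Bad redirect): blocked_by=NULL -> NULL
  - ticket 6 (Wrong timezone): blocked_by=4 -> Export error
  - ticket 7 (Crash on save): blocked_by=2 -> Timeout error
  - ticket 8 (Slow page load): blocked_by=2 -> Timeout error

SQL:
SELECT a.title AS item, b.title AS blocked_by
FROM tickets a
LEFT JOIN tickets b ON a.blocked_by = b.id

Result:
item           | blocked_by   
---------------+--------------
Memory leak    | NULL         
Timeout error  | NULL         
Broken link    | NULL         
Export error   | Memory leak  
Bad redirect   | NULL         
Wrong timezone | Export error 
Crash on save  | Timeout error
Slow page load | Timeout error


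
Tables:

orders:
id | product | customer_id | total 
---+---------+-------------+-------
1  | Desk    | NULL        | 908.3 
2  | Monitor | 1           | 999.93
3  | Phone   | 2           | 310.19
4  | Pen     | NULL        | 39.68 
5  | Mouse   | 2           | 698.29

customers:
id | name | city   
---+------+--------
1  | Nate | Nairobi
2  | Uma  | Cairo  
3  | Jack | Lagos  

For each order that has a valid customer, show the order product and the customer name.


INNER JOIN keeps only orders rows whose customer_id matches an id in customers. Walk through each order:
  - order 1 (Desk): customer_id=NULL, no match -> dropped
  - order 2 (Monitor): customer_id=1 -> matches Nate
  - order 3 (Phone): customer_id=2 -> matches Uma
  - order 4 (Pen): customer_id=NULL, no match -> dropped
  - order 5 (Mouse): customer_id=2 -> matches Uma
So 2 of 5 rows are dropped.

SQL:
SELECT a.product, b.name AS customer
FROM orders a
INNER JOIN customers b ON a.customer_id = b.id

Result:
product | customer
--------+---------
Monitor | Nate    
Phone   | Uma     
Mouse   | Uma     


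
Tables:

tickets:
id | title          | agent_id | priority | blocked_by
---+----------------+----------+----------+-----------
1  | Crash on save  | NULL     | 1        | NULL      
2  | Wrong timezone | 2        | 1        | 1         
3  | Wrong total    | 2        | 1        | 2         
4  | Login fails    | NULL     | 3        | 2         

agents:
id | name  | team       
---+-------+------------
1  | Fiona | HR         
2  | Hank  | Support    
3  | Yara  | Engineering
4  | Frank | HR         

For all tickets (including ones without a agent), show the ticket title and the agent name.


LEFT JOIN keeps every row from tickets (the left table); where agent_id has no match in agents, the agent columns become NULL. Walk through each ticket:
  - ticket 1 (Crash on save): agent_id=NULL, no match -> kept with NULL
  - ticket 2 (Wrong timezone): agent_id=2 -> matches Hank
  - ticket 3 (Wrong total): agent_id=2 -> matches Hank
  - ticket 4 (Login fails): agent_id=NULL, no match -> kept with NULL
All 4 rows appear; 2 have NULL agent.

SQL:
SELECT a.title, b.name AS agent
FROM tickets a
LEFT JOIN agents b ON a.agent_id = b.id

Result:
title          | agent
---------------+------
Crash on save  | NULL 
Wrong timezone | Hank 
Wrong total    | Hank 
Login fails    | NULL 


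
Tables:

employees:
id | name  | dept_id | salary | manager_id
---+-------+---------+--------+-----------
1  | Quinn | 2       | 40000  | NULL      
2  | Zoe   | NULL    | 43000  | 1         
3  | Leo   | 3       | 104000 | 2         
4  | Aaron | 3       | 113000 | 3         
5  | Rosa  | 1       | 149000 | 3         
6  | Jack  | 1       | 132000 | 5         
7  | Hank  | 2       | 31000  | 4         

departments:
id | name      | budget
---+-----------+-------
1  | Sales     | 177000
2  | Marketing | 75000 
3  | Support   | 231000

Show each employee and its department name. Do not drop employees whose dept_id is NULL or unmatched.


LEFT JOIN keeps every row from employees (the left table); where dept_id has no match in departments, the department columns become NULL. Walk through each employee:
  - employee 1 (Quinn): dept_id=2 -> matches Marketing
  - employee 2 (Zoe): dept_id=NULL, no match -> kept with NULL
  - employee 3 (Leo): dept_id=3 -> matches Support
  - employee 4 (Aaron): dept_id=3 -> matches Support
  - employee 5 (Rosa): dept_id=1 -> matches Sales
  - employee 6 (Jack): dept_id=1 -> matches Sales
  - employee 7 (Hank): dept_id=2 -> matches Marketing
All 7 rows appear; 1 has NULL department.

SQL:
SELECT a.name, b.name AS department
FROM employees a
LEFT JOIN departments b ON a.dept_id = b.id

Result:
name  | department
------+-----------
Quinn | Marketing 
Zoe   | NULL      
Leo   | Support   
Aaron | Support   
Rosa  | Sales     
Jack  | Sales     
Hank  | Marketing 


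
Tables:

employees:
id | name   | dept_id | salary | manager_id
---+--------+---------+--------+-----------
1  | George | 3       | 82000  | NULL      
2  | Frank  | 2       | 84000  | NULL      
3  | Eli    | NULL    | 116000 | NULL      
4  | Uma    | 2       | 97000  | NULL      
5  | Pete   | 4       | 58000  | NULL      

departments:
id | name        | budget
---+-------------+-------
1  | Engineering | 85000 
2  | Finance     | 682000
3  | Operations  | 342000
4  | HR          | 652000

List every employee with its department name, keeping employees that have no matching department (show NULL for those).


LEFT JOIN keeps every row from employees (the left table); where dept_id has no match in departments, the department columns become NULL. Walk through each employee:
  - employee 1 (George): dept_id=3 -> matches Operations
  - employee 2 (Frank): dept_id=2 -> matches Finance
  - employee 3 (Eli): dept_id=NULL, no match -> kept with NULL
  - employee 4 (Uma): dept_id=2 -> matches Finance
  - employee 5 (Pete): dept_id=4 -> matches HR
All 5 rows appear; 1 has NULL department.

SQL:
SELECT a.name, b.name AS department
FROM employees a
LEFT JOIN departments b ON a.dept_id = b.id

Result:
name   | department
-------+-----------
George | Operations
Frank  | Finance   
Eli    | NULL      
Uma    | Finance   
Pete   | HR        


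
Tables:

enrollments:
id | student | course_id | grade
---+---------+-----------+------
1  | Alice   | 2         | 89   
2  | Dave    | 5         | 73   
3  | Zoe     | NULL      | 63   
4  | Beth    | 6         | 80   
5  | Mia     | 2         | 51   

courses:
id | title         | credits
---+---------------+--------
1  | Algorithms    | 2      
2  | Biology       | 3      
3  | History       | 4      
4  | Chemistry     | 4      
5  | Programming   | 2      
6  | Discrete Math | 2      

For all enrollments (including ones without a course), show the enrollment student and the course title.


LEFT JOIN keeps every row from enrollments (the left table); where course_id has no match in courses, the course columns become NULL. Walk through each enrollment:
  - enrollment 1 (Alice): course_id=2 -> matches Biology
  - enrollment 2 (Dave): course_id=5 -> matches Programming
  - enrollment 3 (Zoe): course_id=NULL, no match -> kept with NULL
  - enrollment 4 (Beth): course_id=6 -> matches Discrete Math
  - enrollment 5 (Mia): course_id=2 -> matches Biology
All 5 rows appear; 1 has NULL course.

SQL:
SELECT a.student, b.title AS course
FROM enrollments a
LEFT JOIN courses b ON a.course_id = b.id

Result:
student | course       
--------+--------------
Alice   | Biology      
Dave    | Programming  
Zoe     | NULL         
Beth    | Discrete Math
Mia     | Biology      


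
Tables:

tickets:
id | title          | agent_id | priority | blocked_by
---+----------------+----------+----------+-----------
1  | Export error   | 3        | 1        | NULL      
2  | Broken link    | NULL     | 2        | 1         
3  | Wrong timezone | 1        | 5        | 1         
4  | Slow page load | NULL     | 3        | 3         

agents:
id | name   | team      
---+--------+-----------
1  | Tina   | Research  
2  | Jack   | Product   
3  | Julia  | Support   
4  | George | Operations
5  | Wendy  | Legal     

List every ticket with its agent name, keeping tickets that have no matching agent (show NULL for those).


LEFT JOIN keeps every row from tickets (the left table); where agent_id has no match in agents, the agent columns become NULL. Walk through each ticket:
  - ticket 1 (Export error): agent_id=3 -> matches Julia
  - ticket 2 (Broken link): agent_id=NULL, no match -> kept with NULL
  - ticket 3 (Wrong timezone): agent_id=1 -> matches Tina
  - ticket 4 (Slow page load): agent_id=NULL, no match -> kept with NULL
All 4 rows appear; 2 have NULL agent.

SQL:
SELECT a.title, b.name AS agent
FROM tickets a
LEFT JOIN agents b ON a.agent_id = b.id

Result:
title          | agent
---------------+------
Export error   | Julia
Broken link    | NULL 
Wrong timezone | Tina 
Slow page load | NULL 


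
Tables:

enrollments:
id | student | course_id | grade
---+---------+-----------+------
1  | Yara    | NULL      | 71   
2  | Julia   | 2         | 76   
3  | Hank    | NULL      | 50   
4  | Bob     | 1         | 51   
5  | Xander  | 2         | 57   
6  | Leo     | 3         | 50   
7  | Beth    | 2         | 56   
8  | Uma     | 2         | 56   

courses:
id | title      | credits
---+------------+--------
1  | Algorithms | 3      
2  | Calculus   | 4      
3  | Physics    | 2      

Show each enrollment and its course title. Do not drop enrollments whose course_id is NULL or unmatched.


LEFT JOIN keeps every row from enrollments (the left table); where course_id has no match in courses, the course columns become NULL. Walk through each enrollment:
  - enrollment 1 (Yara): course_id=NULL, no match -> kept with NULL
  - enrollment 2 (Julia): course_id=2 -> matches Calculus
  - enrollment 3 (Hank): course_id=NULL, no match -> kept with NULL
  - enrollment 4 (Bob): course_id=1 -> matches Algorithms
  - enrollment 5 (Xander): course_id=2 -> matches Calculus
  - enrollment 6 (Leo): course_id=3 -> matches Physics
  - enrollment 7 (Beth): course_id=2 -> matches Calculus
  - enrollment 8 (Uma): course_id=2 -> matches Calculus
All 8 rows appear; 2 have NULL course.

SQL:
SELECT a.student, b.title AS course
FROM enrollments a
LEFT JOIN courses b ON a.course_id = b.id

Result:
student | course    
--------+-----------
Yara    | NULL      
Julia   | Calculus  
Hank    | NULL      
Bob     | Algorithms
Xander  | Calculus  
Leo     | Physics   
Beth    | Calculus  
Uma     | Calculus  


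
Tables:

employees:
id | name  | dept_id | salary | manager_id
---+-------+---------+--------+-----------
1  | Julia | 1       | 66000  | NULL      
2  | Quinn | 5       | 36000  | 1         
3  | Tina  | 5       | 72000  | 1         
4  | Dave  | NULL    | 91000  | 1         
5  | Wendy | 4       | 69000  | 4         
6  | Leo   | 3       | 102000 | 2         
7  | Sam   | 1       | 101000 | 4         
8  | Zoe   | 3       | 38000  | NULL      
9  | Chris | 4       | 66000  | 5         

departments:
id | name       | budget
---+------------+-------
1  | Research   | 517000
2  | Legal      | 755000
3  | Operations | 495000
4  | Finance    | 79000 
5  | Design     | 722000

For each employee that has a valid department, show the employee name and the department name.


INNER JOIN keeps only employees rows whose dept_id matches an id in departments. Walk through each employee:
  - employee 1 (Julia): dept_id=1 -> matches Research
  - employee 2 (Quinn): dept_id=5 -> matches Design
  - employee 3 (Tina): dept_id=5 -> matches Design
  - employee 4 (Dave): dept_id=NULL, no match -> dropped
  - employee 5 (Wendy): dept_id=4 -> matches Finance
  - employee 6 (Leo): dept_id=3 -> matches Operations
  - employee 7 (Sam): dept_id=1 -> matches Research
  - employee 8 (Zoe): dept_id=3 -> matches Operations
  - employee 9 (Chris): dept_id=4 -> matches Finance
So 1 of 9 rows is dropped.

SQL:
SELECT a.name, b.name AS department
FROM employees a
INNER JOIN departments b ON a.dept_id = b.id

Result:
name  | department
------+-----------
Julia | Research  
Quinn | Design    
Tina  | Design    
Wendy | Finance   
Leo   | Operations
Sam   | Research  
Zoe   | Operations
Chris | Finance   
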